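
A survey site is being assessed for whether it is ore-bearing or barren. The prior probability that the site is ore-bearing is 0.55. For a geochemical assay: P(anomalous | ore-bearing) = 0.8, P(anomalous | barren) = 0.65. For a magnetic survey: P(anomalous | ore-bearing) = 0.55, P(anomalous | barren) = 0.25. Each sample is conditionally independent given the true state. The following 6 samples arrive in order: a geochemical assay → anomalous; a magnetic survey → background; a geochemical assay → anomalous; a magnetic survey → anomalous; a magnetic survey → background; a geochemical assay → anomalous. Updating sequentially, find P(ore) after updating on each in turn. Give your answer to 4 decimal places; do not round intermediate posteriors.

0.6435

Each posterior becomes the prior for the next update.
After a geochemical assay='anomalous': P(ore) = 0.8·0.5500 / (0.8·0.5500 + 0.65·0.4500) ≈ 0.6007
After a magnetic survey='background': P(ore) = 0.45·0.6007 / (0.45·0.6007 + 0.75·0.3993) ≈ 0.4744
After a geochemical assay='anomalous': P(ore) = 0.8·0.4744 / (0.8·0.4744 + 0.65·0.5256) ≈ 0.5263
After a magnetic survey='anomalous': P(ore) = 0.55·0.5263 / (0.55·0.5263 + 0.25·0.4737) ≈ 0.7096
After a magnetic survey='background': P(ore) = 0.45·0.7096 / (0.45·0.7096 + 0.75·0.2904) ≈ 0.5945
After a geochemical assay='anomalous': P(ore) = 0.8·0.5945 / (0.8·0.5945 + 0.65·0.4055) ≈ 0.6435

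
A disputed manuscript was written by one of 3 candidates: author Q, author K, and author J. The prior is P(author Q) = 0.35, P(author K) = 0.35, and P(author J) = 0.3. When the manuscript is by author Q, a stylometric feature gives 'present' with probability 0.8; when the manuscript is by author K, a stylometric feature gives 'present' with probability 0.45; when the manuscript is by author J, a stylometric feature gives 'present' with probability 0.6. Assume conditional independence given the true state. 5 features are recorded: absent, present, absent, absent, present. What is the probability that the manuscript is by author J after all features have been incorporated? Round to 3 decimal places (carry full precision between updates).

0.337

After 'absent': normaliser = 0.2·0.3500 + 0.55·0.3500 + 0.4·0.3000; P(author Q) ≈ 0.1830, P(author K) ≈ 0.5033, P(author J) ≈ 0.3137
After 'present': normaliser = 0.8·0.1830 + 0.45·0.5033 + 0.6·0.3137; P(author Q) ≈ 0.2609, P(author K) ≈ 0.4036, P(author J) ≈ 0.3355
After 'absent': normaliser = 0.2·0.2609 + 0.55·0.4036 + 0.4·0.3355; P(author Q) ≈ 0.1278, P(author K) ≈ 0.5436, P(author J) ≈ 0.3286
After 'absent': normaliser = 0.2·0.1278 + 0.55·0.5436 + 0.4·0.3286; P(author Q) ≈ 0.0561, P(author K) ≈ 0.6557, P(author J) ≈ 0.2883
After 'present': normaliser = 0.8·0.0561 + 0.45·0.6557 + 0.6·0.2883; P(author Q) ≈ 0.0874, P(author K) ≈ 0.5753, P(author J) ≈ 0.3372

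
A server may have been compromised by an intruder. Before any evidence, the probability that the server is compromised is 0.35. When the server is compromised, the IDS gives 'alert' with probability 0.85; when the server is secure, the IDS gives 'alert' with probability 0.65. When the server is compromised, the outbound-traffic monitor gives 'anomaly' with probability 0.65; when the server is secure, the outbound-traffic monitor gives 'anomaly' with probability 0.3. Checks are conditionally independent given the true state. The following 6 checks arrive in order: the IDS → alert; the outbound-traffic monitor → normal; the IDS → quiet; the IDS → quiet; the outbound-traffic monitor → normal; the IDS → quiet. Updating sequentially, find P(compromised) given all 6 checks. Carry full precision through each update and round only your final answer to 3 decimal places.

0.014

Each posterior becomes the prior for the next update.
After the IDS='alert': P(compromised) = 0.85·0.3500 / (0.85·0.3500 + 0.65·0.6500) ≈ 0.4132
After the outbound-traffic monitor='normal': P(compromised) = 0.35·0.4132 / (0.35·0.4132 + 0.7·0.5868) ≈ 0.2604
After the IDS='quiet': P(compromised) = 0.15·0.2604 / (0.15·0.2604 + 0.35·0.7396) ≈ 0.1311
After the IDS='quiet': P(compromised) = 0.15·0.1311 / (0.15·0.1311 + 0.35·0.8689) ≈ 0.0607
After the outbound-traffic monitor='normal': P(compromised) = 0.35·0.0607 / (0.35·0.0607 + 0.7·0.9393) ≈ 0.0313
After the IDS='quiet': P(compromised) = 0.15·0.0313 / (0.15·0.0313 + 0.35·0.9687) ≈ 0.0137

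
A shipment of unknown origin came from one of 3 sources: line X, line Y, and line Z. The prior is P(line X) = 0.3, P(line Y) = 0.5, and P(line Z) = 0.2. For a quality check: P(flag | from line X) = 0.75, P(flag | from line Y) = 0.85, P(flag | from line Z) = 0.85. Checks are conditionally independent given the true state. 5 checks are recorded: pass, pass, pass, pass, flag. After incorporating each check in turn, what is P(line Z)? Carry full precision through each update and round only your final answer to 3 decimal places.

0.073

After 'pass': normaliser = 0.25·0.3000 + 0.15·0.5000 + 0.15·0.2000; P(line X) ≈ 0.4167, P(line Y) ≈ 0.4167, P(line Z) ≈ 0.1667
After 'pass': normaliser = 0.25·0.4167 + 0.15·0.4167 + 0.15·0.1667; P(line X) ≈ 0.5435, P(line Y) ≈ 0.3261, P(line Z) ≈ 0.1304
After 'pass': normaliser = 0.25·0.5435 + 0.15·0.3261 + 0.15·0.1304; P(line X) ≈ 0.6649, P(line Y) ≈ 0.2394, P(line Z) ≈ 0.0957
After 'pass': normaliser = 0.25·0.6649 + 0.15·0.2394 + 0.15·0.0957; P(line X) ≈ 0.7678, P(line Y) ≈ 0.1658, P(line Z) ≈ 0.0663
After 'flag': normaliser = 0.75·0.7678 + 0.85·0.1658 + 0.85·0.0663; P(line X) ≈ 0.7448, P(line Y) ≈ 0.1823, P(line Z) ≈ 0.0729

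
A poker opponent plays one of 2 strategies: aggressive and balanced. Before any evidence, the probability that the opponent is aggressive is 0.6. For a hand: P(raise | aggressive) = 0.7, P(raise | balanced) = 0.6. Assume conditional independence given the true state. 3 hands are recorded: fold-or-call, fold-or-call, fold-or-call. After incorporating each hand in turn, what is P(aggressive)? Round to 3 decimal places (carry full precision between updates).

0.388

After 'fold-or-call': P(aggressive) = 0.3·0.6000 / (0.3·0.6000 + 0.4·0.4000) ≈ 0.5294
After 'fold-or-call': P(aggressive) = 0.3·0.5294 / (0.3·0.5294 + 0.4·0.4706) ≈ 0.4576
After 'fold-or-call': P(aggressive) = 0.3·0.4576 / (0.3·0.4576 + 0.4·0.5424) ≈ 0.3876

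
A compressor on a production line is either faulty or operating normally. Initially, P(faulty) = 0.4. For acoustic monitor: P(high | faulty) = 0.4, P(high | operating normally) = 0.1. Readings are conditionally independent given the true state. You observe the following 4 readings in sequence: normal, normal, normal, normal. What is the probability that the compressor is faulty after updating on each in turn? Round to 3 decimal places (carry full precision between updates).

0.116

Each posterior becomes the prior for the next update.
After 'normal': P(faulty) = 0.6·0.4000 / (0.6·0.4000 + 0.9·0.6000) ≈ 0.3077
After 'normal': P(faulty) = 0.6·0.3077 / (0.6·0.3077 + 0.9·0.6923) ≈ 0.2286
After 'normal': P(faulty) = 0.6·0.2286 / (0.6·0.2286 + 0.9·0.7714) ≈ 0.1649
After 'normal': P(faulty) = 0.6·0.1649 / (0.6·0.1649 + 0.9·0.8351) ≈ 0.1164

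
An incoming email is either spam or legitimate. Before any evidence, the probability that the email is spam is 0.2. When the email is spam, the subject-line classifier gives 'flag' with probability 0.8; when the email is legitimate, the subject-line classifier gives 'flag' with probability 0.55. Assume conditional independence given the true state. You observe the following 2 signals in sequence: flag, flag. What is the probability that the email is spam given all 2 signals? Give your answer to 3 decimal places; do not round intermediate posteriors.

0.346

After 'flag': P(spam) = 0.8·0.2000 / (0.8·0.2000 + 0.55·0.8000) ≈ 0.2667
After 'flag': P(spam) = 0.8·0.2667 / (0.8·0.2667 + 0.55·0.7333) ≈ 0.3459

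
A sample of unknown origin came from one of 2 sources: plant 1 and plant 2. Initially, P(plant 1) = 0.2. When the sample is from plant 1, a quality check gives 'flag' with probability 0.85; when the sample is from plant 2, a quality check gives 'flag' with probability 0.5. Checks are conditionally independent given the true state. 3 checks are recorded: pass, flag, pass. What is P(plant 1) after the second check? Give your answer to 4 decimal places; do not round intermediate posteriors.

0.1131

After 'pass': P(plant 1) = 0.15·0.2000 / (0.15·0.2000 + 0.5·0.8000) ≈ 0.0698
After 'flag': P(plant 1) = 0.85·0.0698 / (0.85·0.0698 + 0.5·0.9302) ≈ 0.1131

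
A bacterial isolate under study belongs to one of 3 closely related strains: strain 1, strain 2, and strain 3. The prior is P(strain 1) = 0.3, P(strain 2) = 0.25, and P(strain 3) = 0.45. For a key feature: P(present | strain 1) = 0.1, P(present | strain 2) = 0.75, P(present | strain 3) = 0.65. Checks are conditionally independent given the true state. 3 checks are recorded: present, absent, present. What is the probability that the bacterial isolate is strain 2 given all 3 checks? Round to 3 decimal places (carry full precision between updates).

0.337

After 'present': normaliser = 0.1·0.3000 + 0.75·0.2500 + 0.65·0.4500; P(strain 1) ≈ 0.0588, P(strain 2) ≈ 0.3676, P(strain 3) ≈ 0.5735
After 'absent': normaliser = 0.9·0.0588 + 0.25·0.3676 + 0.35·0.5735; P(strain 1) ≈ 0.1532, P(strain 2) ≈ 0.2660, P(strain 3) ≈ 0.5809
After 'present': normaliser = 0.1·0.1532 + 0.75·0.2660 + 0.65·0.5809; P(strain 1) ≈ 0.0259, P(strain 2) ≈ 0.3367, P(strain 3) ≈ 0.6374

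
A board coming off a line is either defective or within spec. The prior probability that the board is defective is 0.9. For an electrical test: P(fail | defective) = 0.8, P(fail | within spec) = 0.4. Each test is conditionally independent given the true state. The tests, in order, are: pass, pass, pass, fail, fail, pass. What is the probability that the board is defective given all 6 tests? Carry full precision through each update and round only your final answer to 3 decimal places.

After 'pass': P(defective) = 0.2·0.9000 / (0.2·0.9000 + 0.6·0.1000) ≈ 0.7500
After 'pass': P(defective) = 0.2·0.7500 / (0.2·0.7500 + 0.6·0.2500) ≈ 0.5000
After 'pass': P(defective) = 0.2·0.5000 / (0.2·0.5000 + 0.6·0.5000) ≈ 0.2500
After 'fail': P(defective) = 0.8·0.2500 / (0.8·0.2500 + 0.4·0.7500) ≈ 0.4000
After 'fail': P(defective) = 0.8·0.4000 / (0.8·0.4000 + 0.4·0.6000) ≈ 0.5714
After 'pass': P(defective) = 0.2·0.5714 / (0.2·0.5714 + 0.6·0.4286) ≈ 0.3077

0.308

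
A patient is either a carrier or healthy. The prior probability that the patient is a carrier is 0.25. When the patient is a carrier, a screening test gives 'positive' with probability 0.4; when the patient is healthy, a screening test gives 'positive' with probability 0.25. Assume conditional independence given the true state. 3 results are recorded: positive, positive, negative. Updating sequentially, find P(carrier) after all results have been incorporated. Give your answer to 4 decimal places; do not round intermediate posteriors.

0.4057

After 'positive': P(carrier) = 0.4·0.2500 / (0.4·0.2500 + 0.25·0.7500) ≈ 0.3478
After 'positive': P(carrier) = 0.4·0.3478 / (0.4·0.3478 + 0.25·0.6522) ≈ 0.4604
After 'negative': P(carrier) = 0.6·0.4604 / (0.6·0.4604 + 0.75·0.5396) ≈ 0.4057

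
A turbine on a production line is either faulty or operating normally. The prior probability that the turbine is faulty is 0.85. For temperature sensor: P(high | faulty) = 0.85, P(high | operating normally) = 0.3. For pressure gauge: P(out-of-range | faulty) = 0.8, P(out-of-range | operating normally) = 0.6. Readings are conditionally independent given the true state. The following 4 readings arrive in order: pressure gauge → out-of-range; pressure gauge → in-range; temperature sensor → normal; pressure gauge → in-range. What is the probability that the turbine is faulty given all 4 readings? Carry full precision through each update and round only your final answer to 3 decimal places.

After pressure gauge='out-of-range': P(faulty) = 0.8·0.8500 / (0.8·0.8500 + 0.6·0.1500) ≈ 0.8831
After pressure gauge='in-range': P(faulty) = 0.2·0.8831 / (0.2·0.8831 + 0.4·0.1169) ≈ 0.7907
After temperature sensor='normal': P(faulty) = 0.15·0.7907 / (0.15·0.7907 + 0.7·0.2093) ≈ 0.4474
After pressure gauge='in-range': P(faulty) = 0.2·0.4474 / (0.2·0.4474 + 0.4·0.5526) ≈ 0.2881

0.288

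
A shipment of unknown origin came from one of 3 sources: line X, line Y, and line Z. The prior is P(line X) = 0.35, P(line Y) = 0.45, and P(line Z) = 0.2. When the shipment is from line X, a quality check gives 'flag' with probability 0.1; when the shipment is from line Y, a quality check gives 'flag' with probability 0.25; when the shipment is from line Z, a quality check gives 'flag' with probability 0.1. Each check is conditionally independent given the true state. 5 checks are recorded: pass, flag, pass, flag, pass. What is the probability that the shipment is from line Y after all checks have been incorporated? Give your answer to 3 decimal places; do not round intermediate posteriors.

0.747

Each posterior becomes the prior for the next update.
After 'pass': normaliser = 0.9·0.3500 + 0.75·0.4500 + 0.9·0.2000; P(line X) ≈ 0.3784, P(line Y) ≈ 0.4054, P(line Z) ≈ 0.2162
After 'flag': normaliser = 0.1·0.3784 + 0.25·0.4054 + 0.1·0.2162; P(line X) ≈ 0.2353, P(line Y) ≈ 0.6303, P(line Z) ≈ 0.1345
After 'pass': normaliser = 0.9·0.2353 + 0.75·0.6303 + 0.9·0.1345; P(line X) ≈ 0.2629, P(line Y) ≈ 0.5869, P(line Z) ≈ 0.1502
After 'flag': normaliser = 0.1·0.2629 + 0.25·0.5869 + 0.1·0.1502; P(line X) ≈ 0.1398, P(line Y) ≈ 0.7803, P(line Z) ≈ 0.0799
After 'pass': normaliser = 0.9·0.1398 + 0.75·0.7803 + 0.9·0.0799; P(line X) ≈ 0.1607, P(line Y) ≈ 0.7474, P(line Z) ≈ 0.0918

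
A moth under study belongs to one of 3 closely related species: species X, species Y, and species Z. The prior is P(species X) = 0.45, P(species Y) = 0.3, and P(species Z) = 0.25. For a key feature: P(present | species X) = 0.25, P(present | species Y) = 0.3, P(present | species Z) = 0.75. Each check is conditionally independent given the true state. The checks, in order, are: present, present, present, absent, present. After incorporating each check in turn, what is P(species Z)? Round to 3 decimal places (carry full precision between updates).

After 'present': normaliser = 0.25·0.4500 + 0.3·0.3000 + 0.75·0.2500; P(species X) ≈ 0.2885, P(species Y) ≈ 0.2308, P(species Z) ≈ 0.4808
After 'present': normaliser = 0.25·0.2885 + 0.3·0.2308 + 0.75·0.4808; P(species X) ≈ 0.1437, P(species Y) ≈ 0.1379, P(species Z) ≈ 0.7184
After 'present': normaliser = 0.25·0.1437 + 0.3·0.1379 + 0.75·0.7184; P(species X) ≈ 0.0583, P(species Y) ≈ 0.0672, P(species Z) ≈ 0.8745
After 'absent': normaliser = 0.75·0.0583 + 0.7·0.0672 + 0.25·0.8745; P(species X) ≈ 0.1413, P(species Y) ≈ 0.1520, P(species Z) ≈ 0.7067
After 'present': normaliser = 0.25·0.1413 + 0.3·0.1520 + 0.75·0.7067; P(species X) ≈ 0.0578, P(species Y) ≈ 0.0746, P(species Z) ≈ 0.8675

0.868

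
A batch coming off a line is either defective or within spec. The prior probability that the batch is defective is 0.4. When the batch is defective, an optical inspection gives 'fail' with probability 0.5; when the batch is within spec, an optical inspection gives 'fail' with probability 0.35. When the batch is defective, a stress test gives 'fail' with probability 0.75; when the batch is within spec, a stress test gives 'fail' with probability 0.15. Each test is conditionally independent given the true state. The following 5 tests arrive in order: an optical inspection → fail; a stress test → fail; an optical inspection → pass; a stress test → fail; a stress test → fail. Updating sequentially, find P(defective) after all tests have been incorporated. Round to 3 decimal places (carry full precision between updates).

0.989

After an optical inspection='fail': P(defective) = 0.5·0.4000 / (0.5·0.4000 + 0.35·0.6000) ≈ 0.4878
After a stress test='fail': P(defective) = 0.75·0.4878 / (0.75·0.4878 + 0.15·0.5122) ≈ 0.8264
After an optical inspection='pass': P(defective) = 0.5·0.8264 / (0.5·0.8264 + 0.65·0.1736) ≈ 0.7855
After a stress test='fail': P(defective) = 0.75·0.7855 / (0.75·0.7855 + 0.15·0.2145) ≈ 0.9482
After a stress test='fail': P(defective) = 0.75·0.9482 / (0.75·0.9482 + 0.15·0.0518) ≈ 0.9892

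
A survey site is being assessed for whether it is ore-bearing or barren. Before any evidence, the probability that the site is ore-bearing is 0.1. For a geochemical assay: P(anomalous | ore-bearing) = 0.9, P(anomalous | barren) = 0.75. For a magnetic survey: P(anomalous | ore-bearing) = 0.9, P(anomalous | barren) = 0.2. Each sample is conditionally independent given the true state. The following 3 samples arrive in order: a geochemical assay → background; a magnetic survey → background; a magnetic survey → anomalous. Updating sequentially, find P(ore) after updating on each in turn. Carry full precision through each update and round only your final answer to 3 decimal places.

After a geochemical assay='background': P(ore) = 0.1·0.1000 / (0.1·0.1000 + 0.25·0.9000) ≈ 0.0426
After a magnetic survey='background': P(ore) = 0.1·0.0426 / (0.1·0.0426 + 0.8·0.9574) ≈ 0.0055
After a magnetic survey='anomalous': P(ore) = 0.9·0.0055 / (0.9·0.0055 + 0.2·0.9945) ≈ 0.0244

0.024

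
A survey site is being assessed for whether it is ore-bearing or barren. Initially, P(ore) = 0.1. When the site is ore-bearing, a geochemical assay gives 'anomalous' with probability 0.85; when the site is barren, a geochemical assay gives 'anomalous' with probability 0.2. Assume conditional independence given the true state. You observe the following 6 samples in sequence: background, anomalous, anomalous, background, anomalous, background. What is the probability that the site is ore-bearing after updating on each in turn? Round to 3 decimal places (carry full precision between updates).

After 'background': P(ore) = 0.15·0.1000 / (0.15·0.1000 + 0.8·0.9000) ≈ 0.0204
After 'anomalous': P(ore) = 0.85·0.0204 / (0.85·0.0204 + 0.2·0.9796) ≈ 0.0813
After 'anomalous': P(ore) = 0.85·0.0813 / (0.85·0.0813 + 0.2·0.9187) ≈ 0.2734
After 'background': P(ore) = 0.15·0.2734 / (0.15·0.2734 + 0.8·0.7266) ≈ 0.0659
After 'anomalous': P(ore) = 0.85·0.0659 / (0.85·0.0659 + 0.2·0.9341) ≈ 0.2307
After 'background': P(ore) = 0.15·0.2307 / (0.15·0.2307 + 0.8·0.7693) ≈ 0.0532

0.053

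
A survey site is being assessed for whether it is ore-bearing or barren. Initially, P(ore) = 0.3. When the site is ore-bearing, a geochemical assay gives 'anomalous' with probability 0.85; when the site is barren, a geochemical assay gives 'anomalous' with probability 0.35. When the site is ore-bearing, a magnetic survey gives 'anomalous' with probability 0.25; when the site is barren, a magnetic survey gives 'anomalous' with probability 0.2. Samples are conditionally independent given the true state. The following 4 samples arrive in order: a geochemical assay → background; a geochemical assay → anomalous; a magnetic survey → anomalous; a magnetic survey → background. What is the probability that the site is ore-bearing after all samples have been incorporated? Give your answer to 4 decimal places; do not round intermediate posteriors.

After a geochemical assay='background': P(ore) = 0.15·0.3000 / (0.15·0.3000 + 0.65·0.7000) ≈ 0.0900
After a geochemical assay='anomalous': P(ore) = 0.85·0.0900 / (0.85·0.0900 + 0.35·0.9100) ≈ 0.1937
After a magnetic survey='anomalous': P(ore) = 0.25·0.1937 / (0.25·0.1937 + 0.2·0.8063) ≈ 0.2309
After a magnetic survey='background': P(ore) = 0.75·0.2309 / (0.75·0.2309 + 0.8·0.7691) ≈ 0.2196

0.2196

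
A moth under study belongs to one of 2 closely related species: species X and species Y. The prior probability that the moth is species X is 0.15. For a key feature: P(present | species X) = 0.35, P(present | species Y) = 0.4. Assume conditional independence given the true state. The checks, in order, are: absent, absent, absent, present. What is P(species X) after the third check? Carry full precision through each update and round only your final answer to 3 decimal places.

After 'absent': P(species X) = 0.65·0.1500 / (0.65·0.1500 + 0.6·0.8500) ≈ 0.1605
After 'absent': P(species X) = 0.65·0.1605 / (0.65·0.1605 + 0.6·0.8395) ≈ 0.1716
After 'absent': P(species X) = 0.65·0.1716 / (0.65·0.1716 + 0.6·0.8284) ≈ 0.1833

0.183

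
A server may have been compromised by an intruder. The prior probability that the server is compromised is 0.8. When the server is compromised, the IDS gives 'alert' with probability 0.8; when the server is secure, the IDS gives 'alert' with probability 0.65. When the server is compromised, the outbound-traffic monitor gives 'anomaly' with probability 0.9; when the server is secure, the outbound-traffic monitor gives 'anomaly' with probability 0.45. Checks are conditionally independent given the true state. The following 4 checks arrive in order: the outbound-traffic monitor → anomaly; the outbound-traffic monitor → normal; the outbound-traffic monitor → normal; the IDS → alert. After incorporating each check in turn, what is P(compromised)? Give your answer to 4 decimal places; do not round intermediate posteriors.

0.2456

After the outbound-traffic monitor='anomaly': P(compromised) = 0.9·0.8000 / (0.9·0.8000 + 0.45·0.2000) ≈ 0.8889
After the outbound-traffic monitor='normal': P(compromised) = 0.1·0.8889 / (0.1·0.8889 + 0.55·0.1111) ≈ 0.5926
After the outbound-traffic monitor='normal': P(compromised) = 0.1·0.5926 / (0.1·0.5926 + 0.55·0.4074) ≈ 0.2092
After the IDS='alert': P(compromised) = 0.8·0.2092 / (0.8·0.2092 + 0.65·0.7908) ≈ 0.2456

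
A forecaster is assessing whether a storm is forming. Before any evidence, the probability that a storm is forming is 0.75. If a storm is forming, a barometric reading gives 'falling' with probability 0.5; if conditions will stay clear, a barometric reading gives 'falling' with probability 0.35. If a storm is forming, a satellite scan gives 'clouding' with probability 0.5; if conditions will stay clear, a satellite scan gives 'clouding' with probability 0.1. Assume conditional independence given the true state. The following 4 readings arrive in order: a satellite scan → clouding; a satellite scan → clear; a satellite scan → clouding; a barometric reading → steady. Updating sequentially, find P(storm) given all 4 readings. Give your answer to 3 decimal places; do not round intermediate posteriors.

After a satellite scan='clouding': P(storm) = 0.5·0.7500 / (0.5·0.7500 + 0.1·0.2500) ≈ 0.9375
After a satellite scan='clear': P(storm) = 0.5·0.9375 / (0.5·0.9375 + 0.9·0.0625) ≈ 0.8929
After a satellite scan='clouding': P(storm) = 0.5·0.8929 / (0.5·0.8929 + 0.1·0.1071) ≈ 0.9766
After a barometric reading='steady': P(storm) = 0.5·0.9766 / (0.5·0.9766 + 0.65·0.0234) ≈ 0.9697

0.970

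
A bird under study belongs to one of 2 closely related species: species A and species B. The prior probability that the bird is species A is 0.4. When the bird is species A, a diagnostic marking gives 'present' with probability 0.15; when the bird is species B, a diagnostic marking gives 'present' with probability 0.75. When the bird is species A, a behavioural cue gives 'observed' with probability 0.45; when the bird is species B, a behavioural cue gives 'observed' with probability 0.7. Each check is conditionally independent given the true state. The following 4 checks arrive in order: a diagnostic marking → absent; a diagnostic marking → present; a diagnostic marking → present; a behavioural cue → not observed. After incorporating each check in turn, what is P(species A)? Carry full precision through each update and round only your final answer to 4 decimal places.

0.1425

Apply Bayes' rule sequentially, carrying P(species A) forward.
After a diagnostic marking='absent': P(species A) = 0.85·0.4000 / (0.85·0.4000 + 0.25·0.6000) ≈ 0.6939
After a diagnostic marking='present': P(species A) = 0.15·0.6939 / (0.15·0.6939 + 0.75·0.3061) ≈ 0.3119
After a diagnostic marking='present': P(species A) = 0.15·0.3119 / (0.15·0.3119 + 0.75·0.6881) ≈ 0.0831
After a behavioural cue='not observed': P(species A) = 0.55·0.0831 / (0.55·0.0831 + 0.3·0.9169) ≈ 0.1425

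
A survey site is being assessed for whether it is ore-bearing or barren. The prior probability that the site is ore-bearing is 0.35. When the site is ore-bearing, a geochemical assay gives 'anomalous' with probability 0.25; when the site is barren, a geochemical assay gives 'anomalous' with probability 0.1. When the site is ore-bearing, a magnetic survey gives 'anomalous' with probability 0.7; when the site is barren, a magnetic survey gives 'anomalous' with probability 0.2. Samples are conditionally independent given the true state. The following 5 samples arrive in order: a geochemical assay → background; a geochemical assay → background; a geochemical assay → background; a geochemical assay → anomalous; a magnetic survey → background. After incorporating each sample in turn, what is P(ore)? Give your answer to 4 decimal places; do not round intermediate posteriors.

After a geochemical assay='background': P(ore) = 0.75·0.3500 / (0.75·0.3500 + 0.9·0.6500) ≈ 0.3097
After a geochemical assay='background': P(ore) = 0.75·0.3097 / (0.75·0.3097 + 0.9·0.6903) ≈ 0.2722
After a geochemical assay='background': P(ore) = 0.75·0.2722 / (0.75·0.2722 + 0.9·0.7278) ≈ 0.2376
After a geochemical assay='anomalous': P(ore) = 0.25·0.2376 / (0.25·0.2376 + 0.1·0.7624) ≈ 0.4379
After a magnetic survey='background': P(ore) = 0.3·0.4379 / (0.3·0.4379 + 0.8·0.5621) ≈ 0.2261

0.2261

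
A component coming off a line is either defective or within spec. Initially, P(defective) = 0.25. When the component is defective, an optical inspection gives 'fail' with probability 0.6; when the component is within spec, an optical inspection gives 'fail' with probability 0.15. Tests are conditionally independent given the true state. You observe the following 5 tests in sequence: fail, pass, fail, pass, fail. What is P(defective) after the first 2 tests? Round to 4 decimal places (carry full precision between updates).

After 'fail': P(defective) = 0.6·0.2500 / (0.6·0.2500 + 0.15·0.7500) ≈ 0.5714
After 'pass': P(defective) = 0.4·0.5714 / (0.4·0.5714 + 0.85·0.4286) ≈ 0.3855

0.3855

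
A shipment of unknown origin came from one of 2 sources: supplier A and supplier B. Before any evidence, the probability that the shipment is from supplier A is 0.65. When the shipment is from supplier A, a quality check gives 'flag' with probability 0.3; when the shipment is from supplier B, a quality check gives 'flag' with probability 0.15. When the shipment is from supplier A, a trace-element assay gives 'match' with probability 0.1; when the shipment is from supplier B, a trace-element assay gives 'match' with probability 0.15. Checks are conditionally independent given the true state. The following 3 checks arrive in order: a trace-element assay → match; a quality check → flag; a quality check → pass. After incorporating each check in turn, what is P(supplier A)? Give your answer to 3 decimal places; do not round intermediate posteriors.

0.671

After a trace-element assay='match': P(supplier A) = 0.1·0.6500 / (0.1·0.6500 + 0.15·0.3500) ≈ 0.5532
After a quality check='flag': P(supplier A) = 0.3·0.5532 / (0.3·0.5532 + 0.15·0.4468) ≈ 0.7123
After a quality check='pass': P(supplier A) = 0.7·0.7123 / (0.7·0.7123 + 0.85·0.2877) ≈ 0.6710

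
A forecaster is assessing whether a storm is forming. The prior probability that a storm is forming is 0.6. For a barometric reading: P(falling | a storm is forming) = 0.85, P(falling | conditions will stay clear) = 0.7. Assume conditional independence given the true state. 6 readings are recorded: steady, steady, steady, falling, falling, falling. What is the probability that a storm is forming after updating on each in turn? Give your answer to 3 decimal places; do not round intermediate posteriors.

0.251

After 'steady': P(storm) = 0.15·0.6000 / (0.15·0.6000 + 0.3·0.4000) ≈ 0.4286
After 'steady': P(storm) = 0.15·0.4286 / (0.15·0.4286 + 0.3·0.5714) ≈ 0.2727
After 'steady': P(storm) = 0.15·0.2727 / (0.15·0.2727 + 0.3·0.7273) ≈ 0.1579
After 'falling': P(storm) = 0.85·0.1579 / (0.85·0.1579 + 0.7·0.8421) ≈ 0.1855
After 'falling': P(storm) = 0.85·0.1855 / (0.85·0.1855 + 0.7·0.8145) ≈ 0.2166
After 'falling': P(storm) = 0.85·0.2166 / (0.85·0.2166 + 0.7·0.7834) ≈ 0.2513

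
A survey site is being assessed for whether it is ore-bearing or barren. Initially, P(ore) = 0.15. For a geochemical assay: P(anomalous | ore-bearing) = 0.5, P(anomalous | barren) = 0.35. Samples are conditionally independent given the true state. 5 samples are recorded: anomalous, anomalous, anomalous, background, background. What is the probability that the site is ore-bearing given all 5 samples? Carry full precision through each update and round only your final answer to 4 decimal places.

0.2334

Each posterior becomes the prior for the next update.
After 'anomalous': P(ore) = 0.5·0.1500 / (0.5·0.1500 + 0.35·0.8500) ≈ 0.2013
After 'anomalous': P(ore) = 0.5·0.2013 / (0.5·0.2013 + 0.35·0.7987) ≈ 0.2648
After 'anomalous': P(ore) = 0.5·0.2648 / (0.5·0.2648 + 0.35·0.7352) ≈ 0.3397
After 'background': P(ore) = 0.5·0.3397 / (0.5·0.3397 + 0.65·0.6603) ≈ 0.2835
After 'background': P(ore) = 0.5·0.2835 / (0.5·0.2835 + 0.65·0.7165) ≈ 0.2334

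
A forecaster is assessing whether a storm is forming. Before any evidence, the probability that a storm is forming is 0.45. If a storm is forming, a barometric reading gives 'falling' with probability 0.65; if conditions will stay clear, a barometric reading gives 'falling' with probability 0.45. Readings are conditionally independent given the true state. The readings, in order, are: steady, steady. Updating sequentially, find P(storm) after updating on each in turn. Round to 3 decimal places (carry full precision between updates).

0.249

After 'steady': P(storm) = 0.35·0.4500 / (0.35·0.4500 + 0.55·0.5500) ≈ 0.3424
After 'steady': P(storm) = 0.35·0.3424 / (0.35·0.3424 + 0.55·0.6576) ≈ 0.2489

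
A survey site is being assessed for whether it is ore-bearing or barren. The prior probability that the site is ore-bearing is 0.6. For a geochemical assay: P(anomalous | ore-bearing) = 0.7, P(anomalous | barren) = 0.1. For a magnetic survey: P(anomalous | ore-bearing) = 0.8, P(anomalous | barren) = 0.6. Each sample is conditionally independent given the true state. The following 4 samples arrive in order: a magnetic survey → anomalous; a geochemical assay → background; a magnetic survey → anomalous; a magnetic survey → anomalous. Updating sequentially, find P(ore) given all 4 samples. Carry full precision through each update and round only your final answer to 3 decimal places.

0.542

After a magnetic survey='anomalous': P(ore) = 0.8·0.6000 / (0.8·0.6000 + 0.6·0.4000) ≈ 0.6667
After a geochemical assay='background': P(ore) = 0.3·0.6667 / (0.3·0.6667 + 0.9·0.3333) ≈ 0.4000
After a magnetic survey='anomalous': P(ore) = 0.8·0.4000 / (0.8·0.4000 + 0.6·0.6000) ≈ 0.4706
After a magnetic survey='anomalous': P(ore) = 0.8·0.4706 / (0.8·0.4706 + 0.6·0.5294) ≈ 0.5424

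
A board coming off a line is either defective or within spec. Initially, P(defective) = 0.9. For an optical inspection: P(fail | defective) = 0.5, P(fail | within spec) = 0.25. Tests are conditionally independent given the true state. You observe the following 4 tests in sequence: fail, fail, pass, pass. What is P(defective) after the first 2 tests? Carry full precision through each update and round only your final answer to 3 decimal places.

0.973

After 'fail': P(defective) = 0.5·0.9000 / (0.5·0.9000 + 0.25·0.1000) ≈ 0.9474
After 'fail': P(defective) = 0.5·0.9474 / (0.5·0.9474 + 0.25·0.0526) ≈ 0.9730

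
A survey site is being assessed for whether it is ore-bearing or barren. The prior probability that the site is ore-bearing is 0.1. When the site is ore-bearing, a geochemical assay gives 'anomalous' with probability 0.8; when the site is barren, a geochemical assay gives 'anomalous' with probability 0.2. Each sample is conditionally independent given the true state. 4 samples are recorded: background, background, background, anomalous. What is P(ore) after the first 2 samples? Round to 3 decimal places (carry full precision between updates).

After 'background': P(ore) = 0.2·0.1000 / (0.2·0.1000 + 0.8·0.9000) ≈ 0.0270
After 'background': P(ore) = 0.2·0.0270 / (0.2·0.0270 + 0.8·0.9730) ≈ 0.0069

0.007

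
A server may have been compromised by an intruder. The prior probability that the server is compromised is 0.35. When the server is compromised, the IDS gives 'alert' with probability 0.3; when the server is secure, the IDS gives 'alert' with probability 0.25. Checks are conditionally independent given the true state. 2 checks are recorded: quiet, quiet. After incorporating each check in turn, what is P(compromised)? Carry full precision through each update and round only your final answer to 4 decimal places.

0.3193

After 'quiet': P(compromised) = 0.7·0.3500 / (0.7·0.3500 + 0.75·0.6500) ≈ 0.3345
After 'quiet': P(compromised) = 0.7·0.3345 / (0.7·0.3345 + 0.75·0.6655) ≈ 0.3193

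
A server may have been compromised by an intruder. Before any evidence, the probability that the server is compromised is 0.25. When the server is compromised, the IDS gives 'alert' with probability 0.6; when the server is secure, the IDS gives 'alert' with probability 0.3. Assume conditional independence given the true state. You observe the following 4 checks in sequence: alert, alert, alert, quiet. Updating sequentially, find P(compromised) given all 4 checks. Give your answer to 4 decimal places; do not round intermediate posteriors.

Apply Bayes' rule sequentially, carrying P(compromised) forward.
After 'alert': P(compromised) = 0.6·0.2500 / (0.6·0.2500 + 0.3·0.7500) ≈ 0.4000
After 'alert': P(compromised) = 0.6·0.4000 / (0.6·0.4000 + 0.3·0.6000) ≈ 0.5714
After 'alert': P(compromised) = 0.6·0.5714 / (0.6·0.5714 + 0.3·0.4286) ≈ 0.7273
After 'quiet': P(compromised) = 0.4·0.7273 / (0.4·0.7273 + 0.7·0.2727) ≈ 0.6038

0.6038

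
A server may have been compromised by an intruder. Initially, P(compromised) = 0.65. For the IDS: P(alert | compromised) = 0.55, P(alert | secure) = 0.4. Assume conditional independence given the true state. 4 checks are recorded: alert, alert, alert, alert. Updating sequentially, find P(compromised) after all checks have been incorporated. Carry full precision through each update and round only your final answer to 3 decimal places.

0.869

After 'alert': P(compromised) = 0.55·0.6500 / (0.55·0.6500 + 0.4·0.3500) ≈ 0.7186
After 'alert': P(compromised) = 0.55·0.7186 / (0.55·0.7186 + 0.4·0.2814) ≈ 0.7783
After 'alert': P(compromised) = 0.55·0.7783 / (0.55·0.7783 + 0.4·0.2217) ≈ 0.8284
After 'alert': P(compromised) = 0.55·0.8284 / (0.55·0.8284 + 0.4·0.1716) ≈ 0.8691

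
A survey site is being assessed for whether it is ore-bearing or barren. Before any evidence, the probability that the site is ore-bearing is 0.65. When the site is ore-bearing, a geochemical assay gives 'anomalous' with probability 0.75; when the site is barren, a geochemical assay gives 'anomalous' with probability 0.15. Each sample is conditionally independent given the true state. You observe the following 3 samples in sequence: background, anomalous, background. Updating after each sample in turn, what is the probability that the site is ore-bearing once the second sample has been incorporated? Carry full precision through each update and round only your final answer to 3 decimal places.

After 'background': P(ore) = 0.25·0.6500 / (0.25·0.6500 + 0.85·0.3500) ≈ 0.3533
After 'anomalous': P(ore) = 0.75·0.3533 / (0.75·0.3533 + 0.15·0.6467) ≈ 0.7320

0.732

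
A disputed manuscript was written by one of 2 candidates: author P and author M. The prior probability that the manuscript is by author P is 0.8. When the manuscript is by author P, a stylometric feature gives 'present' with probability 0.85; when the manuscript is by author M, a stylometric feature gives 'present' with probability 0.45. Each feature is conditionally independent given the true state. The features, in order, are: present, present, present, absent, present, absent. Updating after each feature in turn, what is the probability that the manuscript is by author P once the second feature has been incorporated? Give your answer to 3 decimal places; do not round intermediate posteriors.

0.935

After 'present': P(author P) = 0.85·0.8000 / (0.85·0.8000 + 0.45·0.2000) ≈ 0.8831
After 'present': P(author P) = 0.85·0.8831 / (0.85·0.8831 + 0.45·0.1169) ≈ 0.9345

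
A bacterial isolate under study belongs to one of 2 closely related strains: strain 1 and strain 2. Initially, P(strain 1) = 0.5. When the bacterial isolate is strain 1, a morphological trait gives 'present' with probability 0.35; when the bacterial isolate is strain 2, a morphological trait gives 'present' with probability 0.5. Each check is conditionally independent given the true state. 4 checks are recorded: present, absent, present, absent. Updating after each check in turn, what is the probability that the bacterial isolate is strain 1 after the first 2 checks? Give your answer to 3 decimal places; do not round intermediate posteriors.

Apply Bayes' rule sequentially, carrying P(strain 1) forward.
After 'present': P(strain 1) = 0.35·0.5000 / (0.35·0.5000 + 0.5·0.5000) ≈ 0.4118
After 'absent': P(strain 1) = 0.65·0.4118 / (0.65·0.4118 + 0.5·0.5882) ≈ 0.4764

0.476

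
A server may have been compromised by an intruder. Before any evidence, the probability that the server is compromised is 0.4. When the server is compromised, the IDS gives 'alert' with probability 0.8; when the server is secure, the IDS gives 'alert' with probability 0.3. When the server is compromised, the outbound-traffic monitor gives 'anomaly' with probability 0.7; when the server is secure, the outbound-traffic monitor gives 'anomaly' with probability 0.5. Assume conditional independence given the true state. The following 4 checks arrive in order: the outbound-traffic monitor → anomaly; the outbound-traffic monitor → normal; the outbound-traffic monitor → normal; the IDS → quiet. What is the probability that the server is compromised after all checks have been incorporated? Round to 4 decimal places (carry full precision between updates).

After the outbound-traffic monitor='anomaly': P(compromised) = 0.7·0.4000 / (0.7·0.4000 + 0.5·0.6000) ≈ 0.4828
After the outbound-traffic monitor='normal': P(compromised) = 0.3·0.4828 / (0.3·0.4828 + 0.5·0.5172) ≈ 0.3590
After the outbound-traffic monitor='normal': P(compromised) = 0.3·0.3590 / (0.3·0.3590 + 0.5·0.6410) ≈ 0.2515
After the IDS='quiet': P(compromised) = 0.2·0.2515 / (0.2·0.2515 + 0.7·0.7485) ≈ 0.0876

0.0876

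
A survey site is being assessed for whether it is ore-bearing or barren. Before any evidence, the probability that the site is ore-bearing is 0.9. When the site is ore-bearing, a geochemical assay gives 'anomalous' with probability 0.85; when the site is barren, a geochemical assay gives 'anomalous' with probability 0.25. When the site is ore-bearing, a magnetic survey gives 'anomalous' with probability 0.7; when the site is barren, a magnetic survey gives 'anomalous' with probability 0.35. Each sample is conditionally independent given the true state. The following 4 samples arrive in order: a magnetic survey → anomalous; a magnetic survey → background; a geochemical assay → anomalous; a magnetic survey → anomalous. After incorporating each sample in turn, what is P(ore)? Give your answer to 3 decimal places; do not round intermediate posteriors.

After a magnetic survey='anomalous': P(ore) = 0.7·0.9000 / (0.7·0.9000 + 0.35·0.1000) ≈ 0.9474
After a magnetic survey='background': P(ore) = 0.3·0.9474 / (0.3·0.9474 + 0.65·0.0526) ≈ 0.8926
After a geochemical assay='anomalous': P(ore) = 0.85·0.8926 / (0.85·0.8926 + 0.25·0.1074) ≈ 0.9658
After a magnetic survey='anomalous': P(ore) = 0.7·0.9658 / (0.7·0.9658 + 0.35·0.0342) ≈ 0.9826

0.983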